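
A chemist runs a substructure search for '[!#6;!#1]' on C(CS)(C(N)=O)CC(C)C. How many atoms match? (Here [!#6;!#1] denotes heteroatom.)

The query [!#6;!#1] means: not carbon and not hydrogen — any heteroatom.
Check the 10 heavy atoms by environment: 7× C → no; 1× O → match; 1× N → match; 1× S → match.
Summing the matching environments: 1 + 1 + 1 = 3 matching atoms.

3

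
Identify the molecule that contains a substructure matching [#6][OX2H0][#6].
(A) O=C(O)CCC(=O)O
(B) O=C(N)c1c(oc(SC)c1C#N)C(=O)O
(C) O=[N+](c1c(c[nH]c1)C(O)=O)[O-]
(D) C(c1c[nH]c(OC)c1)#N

[#6][OX2H0][#6] describes an aliphatic oxygen bridging two carbons with no H on the oxygen (an ether).
(A) has a carboxylic acid group (-C(=O)OH) but the -OH oxygen has H1; the =O is OX1, not OX2.
(B) has a carboxylic acid group (-C(=O)OH) but the -OH oxygen has H1; the =O is OX1, not OX2.
(C) has a carboxylic acid group (-C(=O)OH) but the -OH oxygen has H1; the =O is OX1, not OX2.
(D) contains a methoxy ether (-OCH3), which satisfies every atom and bond constraint.
So the answer is (D).

D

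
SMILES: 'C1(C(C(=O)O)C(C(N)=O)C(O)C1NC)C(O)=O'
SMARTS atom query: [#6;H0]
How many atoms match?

3

Check the 17 heavy atoms by environment: 5× C (H1) → no; 3× C (H0) → match; 3× O (H0) → no; 3× O (H1) → no; 1× N (H1) → no; 1× C (H3) → no; 1× N (H2) → no.
That gives 3 matching atoms.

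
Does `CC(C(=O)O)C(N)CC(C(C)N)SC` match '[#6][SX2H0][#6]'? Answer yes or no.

Yes

The pattern [#6][SX2H0][#6] describes an aliphatic sulfur bridging two carbons with no H on the sulfur — a thioether.
The molecule carries a methylthio ether (-SCH3), whose atoms satisfy every constraint of the query, so the pattern matches.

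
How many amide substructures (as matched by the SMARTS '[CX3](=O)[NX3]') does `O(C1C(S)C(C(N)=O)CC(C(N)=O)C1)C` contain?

2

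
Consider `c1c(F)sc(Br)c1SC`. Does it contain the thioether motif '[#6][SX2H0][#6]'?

The pattern [#6][SX2H0][#6] describes an aliphatic sulfur bridging two carbons with no H on the sulfur — a thioether.
The molecule carries a methylthio ether (-SCH3), whose atoms satisfy every constraint of the query, so the pattern matches.

Yes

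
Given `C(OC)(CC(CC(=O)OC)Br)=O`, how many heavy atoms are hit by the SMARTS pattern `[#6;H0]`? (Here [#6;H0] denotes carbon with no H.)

2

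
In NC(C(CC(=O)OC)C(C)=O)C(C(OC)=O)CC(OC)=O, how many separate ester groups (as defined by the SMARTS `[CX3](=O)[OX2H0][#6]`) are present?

3

[CX3](=O)[OX2H0][#6] is the SMARTS for an ester: a carbonyl carbon bonded to an oxygen that is itself bonded to carbon (no H on that O).
The molecule carries 3 separate instances of a methyl-ester group (-C(=O)OCH3) meeting every constraint; each maps to a distinct set of atoms, giving 3 matches.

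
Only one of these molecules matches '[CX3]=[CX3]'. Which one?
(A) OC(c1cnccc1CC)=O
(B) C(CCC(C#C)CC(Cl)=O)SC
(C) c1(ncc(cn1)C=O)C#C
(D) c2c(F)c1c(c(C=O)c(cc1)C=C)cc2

[CX3]=[CX3] describes a non-aromatic C=C double bond between two sp2 carbons (an alkene).
(A) has an ethyl group (-CH2CH3) but its C-C bond is a single bond between CX4 carbons, not CX3=CX3.
(B) has an ethynyl group (-C#CH) but the C-C bond is a triple bond, not a double bond.
(C) has an ethynyl group (-C#CH) but the C-C bond is a triple bond, not a double bond.
(D) contains a vinyl group (-CH=CH2), which satisfies every atom and bond constraint.
So the answer is (D).

D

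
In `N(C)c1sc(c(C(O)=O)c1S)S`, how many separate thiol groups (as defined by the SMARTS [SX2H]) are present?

2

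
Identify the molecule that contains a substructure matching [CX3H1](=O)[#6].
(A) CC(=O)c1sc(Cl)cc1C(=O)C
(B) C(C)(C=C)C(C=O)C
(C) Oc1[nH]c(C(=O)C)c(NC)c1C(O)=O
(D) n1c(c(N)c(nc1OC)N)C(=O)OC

[CX3H1](=O)[#6] describes an sp2 carbon with one H, double-bonded to O and single-bonded to carbon (an aldehyde).
(A) has an acetyl/ketone group (-C(=O)CH3) but the carbonyl carbon has H0 (two carbon neighbours), not H1.
(B) contains an aldehyde (-CHO), which satisfies every atom and bond constraint.
(C) has an acetyl/ketone group (-C(=O)CH3) but the carbonyl carbon has H0 (two carbon neighbours), not H1.
(D) has a methyl-ester group (-C(=O)OCH3) but the carbonyl carbon has H0, not H1.
So the answer is (B).

B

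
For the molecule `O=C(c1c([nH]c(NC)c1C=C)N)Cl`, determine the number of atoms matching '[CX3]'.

The query [CX3] means: C with X3: aliphatic carbon with exactly 3 total connections.
Check the 13 heavy atoms by environment: 1× n (aromatic, X3) → no; 4× c (aromatic, X3) → no; 2× N (X3) → no; 3× C (X3) → match; 1× O (X1) → no; 1× Cl (X1) → no; 1× C (X4) → no.
That gives 3 matching atoms.

3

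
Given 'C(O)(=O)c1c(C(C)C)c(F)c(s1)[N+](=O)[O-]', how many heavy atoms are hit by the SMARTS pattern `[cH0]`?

The query [cH0] means: aromatic carbon with no attached hydrogen (substituted or ring-fusion).
Check the 15 heavy atoms by environment: 1× s (aromatic, H0) → no; 4× c (aromatic, H0) → match; 1× F (H0) → no; 1× C (H1) → no; 2× C (H3) → no; 1× N (charge +1, H0) → no; 1× O (charge -1, H0) → no; 2× O (H0) → no; 1× C (H0) → no; 1× O (H1) → no.
That gives 4 matching atoms.

4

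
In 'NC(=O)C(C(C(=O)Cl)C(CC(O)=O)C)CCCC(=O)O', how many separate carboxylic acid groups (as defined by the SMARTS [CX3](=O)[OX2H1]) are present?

2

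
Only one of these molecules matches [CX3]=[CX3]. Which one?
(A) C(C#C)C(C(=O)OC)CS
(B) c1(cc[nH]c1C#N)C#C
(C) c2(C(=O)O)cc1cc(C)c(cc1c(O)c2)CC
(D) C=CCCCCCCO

D

[CX3]=[CX3] describes a non-aromatic C=C double bond between two sp2 carbons (an alkene).
(A) has an ethynyl group (-C#CH) but the C-C bond is a triple bond, not a double bond.
(B) has an ethynyl group (-C#CH) but the C-C bond is a triple bond, not a double bond.
(C) has an ethyl group (-CH2CH3) but its C-C bond is a single bond between CX4 carbons, not CX3=CX3.
(D) contains a vinyl group (-CH=CH2), which satisfies every atom and bond constraint.
So the answer is (D).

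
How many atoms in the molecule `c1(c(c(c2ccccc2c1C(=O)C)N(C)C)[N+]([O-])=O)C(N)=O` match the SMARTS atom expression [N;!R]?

Check the 22 heavy atoms by environment: 10× c (aromatic, in 6-ring) → no; 2× N (acyclic) → match; 5× C (acyclic) → no; 1× N (charge +1, acyclic) → match; 1× O (charge -1, acyclic) → no; 3× O (acyclic) → no.
Summing the matching environments: 2 + 1 = 3 matching atoms.

3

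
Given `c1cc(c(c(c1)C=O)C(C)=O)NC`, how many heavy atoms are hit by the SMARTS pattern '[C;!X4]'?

2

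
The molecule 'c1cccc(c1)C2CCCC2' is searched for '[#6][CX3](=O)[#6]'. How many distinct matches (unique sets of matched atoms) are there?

0

[#6][CX3](=O)[#6] is the SMARTS for a ketone: a carbonyl carbon (no H) flanked by two carbons.
No fragment in the molecule satisfies every constraint, giving 0 matches.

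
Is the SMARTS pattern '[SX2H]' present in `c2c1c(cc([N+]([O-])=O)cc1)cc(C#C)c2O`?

The pattern [SX2H] describes an aliphatic sulfur with two connections, one being H — a thiol.
The closest candidate here is a hydroxyl group (-OH), but it is an -OH, not an -SH. No other fragment satisfies the full query, so there is no match.

No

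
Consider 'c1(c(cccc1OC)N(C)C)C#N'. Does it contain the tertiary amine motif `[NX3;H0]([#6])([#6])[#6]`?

The pattern [NX3;H0]([#6])([#6])[#6] describes a trivalent nitrogen with no H, bonded to three carbons — a tertiary amine.
The molecule carries a dimethylamino group (-N(CH3)2), whose atoms satisfy every constraint of the query, so the pattern matches.

Yes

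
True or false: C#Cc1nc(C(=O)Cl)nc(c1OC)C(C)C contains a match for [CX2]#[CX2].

True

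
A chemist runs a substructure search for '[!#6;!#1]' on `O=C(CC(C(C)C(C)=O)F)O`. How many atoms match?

4

The query [!#6;!#1] means: not carbon and not hydrogen — any heteroatom.
Check the 11 heavy atoms by environment: 7× C → no; 1× F → match; 3× O → match.
Summing the matching environments: 1 + 3 = 4 matching atoms.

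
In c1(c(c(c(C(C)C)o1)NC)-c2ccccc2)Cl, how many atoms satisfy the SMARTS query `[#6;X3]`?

The query [#6;X3] means: any carbon (aromatic or not) with three total connections.
Check the 17 heavy atoms by environment: 1× o (aromatic, X2) → no; 10× c (aromatic, X3) → match; 4× C (X4) → no; 1× N (X3) → no; 1× Cl (X1) → no.
That gives 10 matching atoms.

10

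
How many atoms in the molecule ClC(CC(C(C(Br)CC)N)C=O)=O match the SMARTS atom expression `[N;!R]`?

1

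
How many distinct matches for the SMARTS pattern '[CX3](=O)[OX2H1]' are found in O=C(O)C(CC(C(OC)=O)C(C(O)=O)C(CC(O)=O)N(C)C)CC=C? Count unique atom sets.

[CX3](=O)[OX2H1] is the SMARTS for a carboxylic acid: an sp2 carbon double-bonded to O and single-bonded to an -OH oxygen.
The molecule carries 3 separate instances of a carboxylic acid group (-C(=O)OH) meeting every constraint; each maps to a distinct set of atoms, giving 3 matches.

3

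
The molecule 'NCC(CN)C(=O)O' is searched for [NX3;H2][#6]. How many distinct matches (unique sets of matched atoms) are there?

2

[NX3;H2][#6] is the SMARTS for a primary amine: a trivalent nitrogen with two H attached to carbon.
The molecule carries 2 separate instances of a primary amino group (-NH2) meeting every constraint; each maps to a distinct set of atoms, giving 2 matches.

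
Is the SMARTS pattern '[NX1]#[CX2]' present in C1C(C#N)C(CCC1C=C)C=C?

The pattern [NX1]#[CX2] describes a nitrogen triple-bonded to a two-connected carbon — a nitrile.
The molecule carries a nitrile (-C#N), whose atoms satisfy every constraint of the query, so the pattern matches.

Yes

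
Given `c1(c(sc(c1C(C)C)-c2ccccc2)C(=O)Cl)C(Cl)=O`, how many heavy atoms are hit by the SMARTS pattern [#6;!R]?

5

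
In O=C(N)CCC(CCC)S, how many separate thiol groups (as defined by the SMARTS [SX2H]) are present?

1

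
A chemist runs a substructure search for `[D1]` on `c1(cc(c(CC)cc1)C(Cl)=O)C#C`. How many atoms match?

4

The query [D1] means: atom with exactly one heavy-atom neighbour (degree 1).
Check the 13 heavy atoms by environment: 3× c (aromatic, D3) → no; 3× c (aromatic, D2) → no; 1× C (D3) → no; 1× O (D1) → match; 1× Cl (D1) → match; 2× C (D2) → no; 2× C (D1) → match.
Summing the matching environments: 1 + 1 + 2 = 4 matching atoms.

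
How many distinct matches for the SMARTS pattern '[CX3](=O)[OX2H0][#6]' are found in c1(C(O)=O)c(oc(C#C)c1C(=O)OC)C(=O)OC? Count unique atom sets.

2

[CX3](=O)[OX2H0][#6] is the SMARTS for an ester: a carbonyl carbon bonded to an oxygen that is itself bonded to carbon (no H on that O).
The molecule carries 2 separate instances of a methyl-ester group (-C(=O)OCH3) meeting every constraint; each maps to a distinct set of atoms, giving 2 matches.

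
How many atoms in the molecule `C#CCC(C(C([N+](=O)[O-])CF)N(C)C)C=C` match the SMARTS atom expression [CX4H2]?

2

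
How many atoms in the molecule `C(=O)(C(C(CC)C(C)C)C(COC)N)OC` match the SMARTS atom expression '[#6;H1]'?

4

The query [#6;H1] means: any carbon bearing exactly one hydrogen.
Check the 16 heavy atoms by environment: 2× C (H2) → no; 4× C (H1) → match; 5× C (H3) → no; 1× C (H0) → no; 3× O (H0) → no; 1× N (H2) → no.
That gives 4 matching atoms.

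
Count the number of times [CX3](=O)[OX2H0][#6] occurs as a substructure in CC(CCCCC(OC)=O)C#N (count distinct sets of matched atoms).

[CX3](=O)[OX2H0][#6] is the SMARTS for an ester: a carbonyl carbon bonded to an oxygen that is itself bonded to carbon (no H on that O).
Exactly one fragment in the molecule meets all constraints, giving 1 match.

1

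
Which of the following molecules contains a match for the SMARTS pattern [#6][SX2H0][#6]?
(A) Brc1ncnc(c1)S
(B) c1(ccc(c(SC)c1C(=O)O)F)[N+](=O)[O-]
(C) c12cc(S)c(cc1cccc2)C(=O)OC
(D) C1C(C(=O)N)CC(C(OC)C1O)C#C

B

[#6][SX2H0][#6] describes an aliphatic sulfur bridging two carbons with no H on the sulfur (a thioether).
(A) has a thiol (-SH) but the sulfur has H1, not H0 bridging two carbons.
(B) contains a methylthio ether (-SCH3), which satisfies every atom and bond constraint.
(C) has a thiol (-SH) but the sulfur has H1, not H0 bridging two carbons.
(D) has a methoxy ether (-OCH3) but the bridging atom is O, not S.
So the answer is (B).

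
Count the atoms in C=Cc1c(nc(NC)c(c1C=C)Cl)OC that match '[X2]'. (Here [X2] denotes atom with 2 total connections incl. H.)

The query [X2] means: any atom with exactly two total connections (bonds + H).
Check the 15 heavy atoms by environment: 1× n (aromatic, X2) → match; 5× c (aromatic, X3) → no; 4× C (X3) → no; 1× O (X2) → match; 2× C (X4) → no; 1× N (X3) → no; 1× Cl (X1) → no.
Summing the matching environments: 1 + 1 = 2 matching atoms.

2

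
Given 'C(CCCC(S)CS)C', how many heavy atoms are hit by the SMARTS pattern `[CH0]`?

The query [CH0] means: aliphatic carbon with no attached hydrogen.
Check the 9 heavy atoms by environment: 5× C (H2) → no; 1× C (H1) → no; 2× S (H1) → no; 1× C (H3) → no.
No environment satisfies the query, so 0 matching atoms.

0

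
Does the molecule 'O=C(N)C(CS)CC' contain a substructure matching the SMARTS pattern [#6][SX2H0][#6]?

No

The pattern [#6][SX2H0][#6] describes an aliphatic sulfur bridging two carbons with no H on the sulfur — a thioether.
The closest candidate here is a thiol (-SH), but the sulfur has H1, not H0 bridging two carbons. No other fragment satisfies the full query, so there is no match.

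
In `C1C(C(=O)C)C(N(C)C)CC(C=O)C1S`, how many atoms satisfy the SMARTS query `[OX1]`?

2

The query [OX1] means: aliphatic oxygen with one total connection — typically a carbonyl =O or an oxide.
Check the 15 heavy atoms by environment: 9× C (X4) → no; 2× C (X3) → no; 2× O (X1) → match; 1× N (X3) → no; 1× S (X2) → no.
That gives 2 matching atoms.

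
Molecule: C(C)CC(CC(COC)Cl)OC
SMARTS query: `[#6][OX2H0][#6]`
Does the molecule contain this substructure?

The pattern [#6][OX2H0][#6] describes an aliphatic oxygen bridging two carbons with no H on the oxygen — an ether.
The molecule carries a methoxy ether (-OCH3), whose atoms satisfy every constraint of the query, so the pattern matches.

Yes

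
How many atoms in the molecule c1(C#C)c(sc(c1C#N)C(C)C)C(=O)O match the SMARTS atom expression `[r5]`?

5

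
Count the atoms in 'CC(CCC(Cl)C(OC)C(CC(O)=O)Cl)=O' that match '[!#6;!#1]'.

6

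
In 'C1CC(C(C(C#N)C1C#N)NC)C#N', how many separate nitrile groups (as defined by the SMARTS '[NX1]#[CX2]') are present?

[NX1]#[CX2] is the SMARTS for a nitrile: a nitrogen triple-bonded to a two-connected carbon.
The molecule carries 3 separate instances of a nitrile (-C#N) meeting every constraint; each maps to a distinct set of atoms, giving 3 matches.

3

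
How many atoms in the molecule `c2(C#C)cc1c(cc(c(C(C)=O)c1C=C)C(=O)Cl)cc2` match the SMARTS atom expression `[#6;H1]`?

6

The query [#6;H1] means: any carbon bearing exactly one hydrogen.
Check the 20 heavy atoms by environment: 6× c (aromatic, H0) → no; 4× c (aromatic, H1) → match; 3× C (H0) → no; 2× O (H0) → no; 1× C (H3) → no; 2× C (H1) → match; 1× C (H2) → no; 1× Cl (H0) → no.
Summing the matching environments: 4 + 2 = 6 matching atoms.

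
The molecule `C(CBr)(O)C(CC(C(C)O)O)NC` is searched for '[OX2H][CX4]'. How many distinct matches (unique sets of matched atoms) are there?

3

[OX2H][CX4] is the SMARTS for an aliphatic alcohol: a hydroxyl oxygen bound to an sp3 (X4) carbon.
The molecule carries 3 separate instances of a hydroxyl group (-OH) meeting every constraint; each maps to a distinct set of atoms, giving 3 matches.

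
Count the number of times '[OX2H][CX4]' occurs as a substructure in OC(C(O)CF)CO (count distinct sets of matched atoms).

[OX2H][CX4] is the SMARTS for an aliphatic alcohol: a hydroxyl oxygen bound to an sp3 (X4) carbon.
The molecule carries 3 separate instances of a hydroxyl group (-OH) meeting every constraint; each maps to a distinct set of atoms, giving 3 matches.

3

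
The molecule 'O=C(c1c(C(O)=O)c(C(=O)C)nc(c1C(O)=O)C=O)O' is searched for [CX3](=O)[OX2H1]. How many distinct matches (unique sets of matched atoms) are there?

3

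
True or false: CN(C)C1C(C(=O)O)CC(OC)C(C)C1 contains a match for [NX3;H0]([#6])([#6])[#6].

The pattern [NX3;H0]([#6])([#6])[#6] describes a trivalent nitrogen with no H, bonded to three carbons — a tertiary amine.
The molecule carries a dimethylamino group (-N(CH3)2), whose atoms satisfy every constraint of the query, so the pattern matches.

True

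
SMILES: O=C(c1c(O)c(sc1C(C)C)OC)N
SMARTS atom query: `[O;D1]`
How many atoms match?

2

Check the 14 heavy atoms by environment: 1× s (aromatic, D2) → no; 4× c (aromatic, D3) → no; 2× C (D3) → no; 3× C (D1) → no; 2× O (D1) → match; 1× O (D2) → no; 1× N (D1) → no.
That gives 2 matching atoms.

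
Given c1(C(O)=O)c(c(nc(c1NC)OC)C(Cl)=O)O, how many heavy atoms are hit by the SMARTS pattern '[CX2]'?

The query [CX2] means: C with X2: aliphatic carbon with exactly 2 total connections.
Check the 17 heavy atoms by environment: 1× n (aromatic, X2) → no; 5× c (aromatic, X3) → no; 1× N (X3) → no; 2× C (X4) → no; 2× C (X3) → no; 2× O (X1) → no; 3× O (X2) → no; 1× Cl (X1) → no.
No environment satisfies the query, so 0 matching atoms.

0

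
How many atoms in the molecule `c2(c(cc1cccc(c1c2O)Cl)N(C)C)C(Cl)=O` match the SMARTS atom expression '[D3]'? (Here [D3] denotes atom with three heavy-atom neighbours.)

8

The query [D3] means: atom with exactly three heavy-atom neighbours.
Check the 18 heavy atoms by environment: 6× c (aromatic, D3) → match; 4× c (aromatic, D2) → no; 1× C (D3) → match; 2× O (D1) → no; 2× Cl (D1) → no; 1× N (D3) → match; 2× C (D1) → no.
Summing the matching environments: 6 + 1 + 1 = 8 matching atoms.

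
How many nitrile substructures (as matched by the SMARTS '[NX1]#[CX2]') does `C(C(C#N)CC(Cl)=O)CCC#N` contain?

2

[NX1]#[CX2] is the SMARTS for a nitrile: a nitrogen triple-bonded to a two-connected carbon.
The molecule carries 2 separate instances of a nitrile (-C#N) meeting every constraint; each maps to a distinct set of atoms, giving 2 matches.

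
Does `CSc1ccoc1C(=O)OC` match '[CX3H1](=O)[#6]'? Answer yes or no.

The pattern [CX3H1](=O)[#6] describes an sp2 carbon with one H, double-bonded to O and single-bonded to carbon — an aldehyde.
The closest candidate here is a methyl-ester group (-C(=O)OCH3), but the carbonyl carbon has H0, not H1. No other fragment satisfies the full query, so there is no match.

No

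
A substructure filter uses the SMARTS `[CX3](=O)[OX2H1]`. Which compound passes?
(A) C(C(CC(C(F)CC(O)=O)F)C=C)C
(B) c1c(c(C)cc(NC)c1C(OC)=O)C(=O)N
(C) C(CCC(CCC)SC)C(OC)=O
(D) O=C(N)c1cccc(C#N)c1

[CX3](=O)[OX2H1] describes an sp2 carbon double-bonded to O and single-bonded to an -OH oxygen (a carboxylic acid).
(A) contains a carboxylic acid group (-C(=O)OH), which satisfies every atom and bond constraint.
(B) has a primary amide (-C(=O)NH2) but the carbonyl is bonded to N, not to an -OH oxygen.
(C) has a methyl-ester group (-C(=O)OCH3) but the singly-bonded O has no H (OX2H0, not OX2H1).
(D) has a primary amide (-C(=O)NH2) but the carbonyl is bonded to N, not to an -OH oxygen.
So the answer is (A).

A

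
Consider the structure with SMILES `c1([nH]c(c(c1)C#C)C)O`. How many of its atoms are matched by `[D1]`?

Check the 9 heavy atoms by environment: 1× n (aromatic, D2) → no; 3× c (aromatic, D3) → no; 1× c (aromatic, D2) → no; 2× C (D1) → match; 1× O (D1) → match; 1× C (D2) → no.
Summing the matching environments: 2 + 1 = 3 matching atoms.

3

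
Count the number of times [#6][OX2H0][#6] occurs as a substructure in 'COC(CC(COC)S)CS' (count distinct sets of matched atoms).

2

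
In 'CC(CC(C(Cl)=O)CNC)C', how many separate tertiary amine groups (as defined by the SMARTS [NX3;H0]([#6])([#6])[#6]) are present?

[NX3;H0]([#6])([#6])[#6] is the SMARTS for a tertiary amine: a trivalent nitrogen with no H, bonded to three carbons.
The molecule has an N-methylamino group (-NHCH3), but the nitrogen still has one H (H1), not H0; nothing else fits, so there are 0 matches.

0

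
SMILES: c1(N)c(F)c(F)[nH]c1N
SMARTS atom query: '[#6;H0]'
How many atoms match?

The query [#6;H0] means: any carbon with no attached hydrogen.
Check the 9 heavy atoms by environment: 1× n (aromatic, H1) → no; 4× c (aromatic, H0) → match; 2× F (H0) → no; 2× N (H2) → no.
That gives 4 matching atoms.

4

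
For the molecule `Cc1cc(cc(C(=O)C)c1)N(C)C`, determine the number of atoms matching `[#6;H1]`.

The query [#6;H1] means: any carbon bearing exactly one hydrogen.
Check the 13 heavy atoms by environment: 3× c (aromatic, H0) → no; 3× c (aromatic, H1) → match; 1× C (H0) → no; 1× O (H0) → no; 4× C (H3) → no; 1× N (H0) → no.
That gives 3 matching atoms.

3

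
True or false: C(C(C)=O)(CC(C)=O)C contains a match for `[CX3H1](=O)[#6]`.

False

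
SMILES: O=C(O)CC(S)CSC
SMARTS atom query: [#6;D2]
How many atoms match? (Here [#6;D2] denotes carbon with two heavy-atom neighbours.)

2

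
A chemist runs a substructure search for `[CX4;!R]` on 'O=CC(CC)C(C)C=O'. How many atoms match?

Check the 9 heavy atoms by environment: 5× C (X4, acyclic) → match; 2× C (X3, acyclic) → no; 2× O (X1, acyclic) → no.
That gives 5 matching atoms.

5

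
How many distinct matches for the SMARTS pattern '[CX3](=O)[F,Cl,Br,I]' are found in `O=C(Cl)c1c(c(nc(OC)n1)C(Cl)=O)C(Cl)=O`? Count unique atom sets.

3

[CX3](=O)[F,Cl,Br,I] is the SMARTS for an acyl halide: a carbonyl carbon bonded to a halogen.
The molecule carries 3 separate instances of an acyl chloride (-C(=O)Cl) meeting every constraint; each maps to a distinct set of atoms, giving 3 matches.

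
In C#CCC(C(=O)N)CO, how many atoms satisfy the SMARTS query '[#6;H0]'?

2

The query [#6;H0] means: any carbon with no attached hydrogen.
Check the 9 heavy atoms by environment: 2× C (H2) → no; 2× C (H1) → no; 2× C (H0) → match; 1× O (H0) → no; 1× N (H2) → no; 1× O (H1) → no.
That gives 2 matching atoms.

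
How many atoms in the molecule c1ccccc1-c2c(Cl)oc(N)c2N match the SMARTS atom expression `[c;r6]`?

The query [c;r6] means: aromatic carbon that belongs to a six-membered ring.
Check the 14 heavy atoms by environment: 1× o (aromatic, in 5-ring) → no; 4× c (aromatic, in 5-ring) → no; 2× N (acyclic) → no; 6× c (aromatic, in 6-ring) → match; 1× Cl (acyclic) → no.
That gives 6 matching atoms.

6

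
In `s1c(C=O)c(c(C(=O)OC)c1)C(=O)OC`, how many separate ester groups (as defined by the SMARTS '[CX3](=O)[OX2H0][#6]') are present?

2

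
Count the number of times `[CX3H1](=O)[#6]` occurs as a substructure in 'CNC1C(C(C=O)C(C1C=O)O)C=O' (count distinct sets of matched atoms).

3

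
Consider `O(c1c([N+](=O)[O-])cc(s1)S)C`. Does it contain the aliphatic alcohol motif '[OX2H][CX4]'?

No

The pattern [OX2H][CX4] describes a hydroxyl oxygen bound to an sp3 (X4) carbon — an aliphatic alcohol.
The closest candidate here is a methoxy ether (-OCH3), but the oxygen has H0 (ether), not H1. No other fragment satisfies the full query, so there is no match.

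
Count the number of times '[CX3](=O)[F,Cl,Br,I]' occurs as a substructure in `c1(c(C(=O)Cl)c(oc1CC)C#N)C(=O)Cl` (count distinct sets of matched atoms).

[CX3](=O)[F,Cl,Br,I] is the SMARTS for an acyl halide: a carbonyl carbon bonded to a halogen.
The molecule carries 2 separate instances of an acyl chloride (-C(=O)Cl) meeting every constraint; each maps to a distinct set of atoms, giving 2 matches.

2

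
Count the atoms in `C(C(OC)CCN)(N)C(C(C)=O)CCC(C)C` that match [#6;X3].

1

Check the 17 heavy atoms by environment: 12× C (X4) → no; 2× N (X3) → no; 1× C (X3) → match; 1× O (X1) → no; 1× O (X2) → no.
That gives 1 matching atom.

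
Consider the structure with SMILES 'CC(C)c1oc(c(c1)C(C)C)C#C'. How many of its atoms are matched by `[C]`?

Check the 13 heavy atoms by environment: 1× o (aromatic) → no; 4× c (aromatic) → no; 8× C → match.
That gives 8 matching atoms.

8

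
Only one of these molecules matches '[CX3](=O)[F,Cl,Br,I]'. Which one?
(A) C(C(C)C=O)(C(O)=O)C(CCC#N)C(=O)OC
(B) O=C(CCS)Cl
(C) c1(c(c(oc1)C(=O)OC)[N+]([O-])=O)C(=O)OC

[CX3](=O)[F,Cl,Br,I] describes a carbonyl carbon bonded to a halogen (an acyl halide).
(A) has a methyl-ester group (-C(=O)OCH3) but the carbonyl is bonded to -O-C, not to a halogen.
(B) contains an acyl chloride (-C(=O)Cl), which satisfies every atom and bond constraint.
(C) has a methyl-ester group (-C(=O)OCH3) but the carbonyl is bonded to -O-C, not to a halogen.
So the answer is (B).

B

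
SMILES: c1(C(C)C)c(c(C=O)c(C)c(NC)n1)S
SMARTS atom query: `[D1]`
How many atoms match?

6

Check the 15 heavy atoms by environment: 1× n (aromatic, D2) → no; 5× c (aromatic, D3) → no; 1× C (D3) → no; 4× C (D1) → match; 1× N (D2) → no; 1× C (D2) → no; 1× O (D1) → match; 1× S (D1) → match.
Summing the matching environments: 4 + 1 + 1 = 6 matching atoms.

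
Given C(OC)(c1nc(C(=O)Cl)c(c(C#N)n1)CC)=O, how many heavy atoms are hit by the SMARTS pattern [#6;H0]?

Check the 17 heavy atoms by environment: 2× n (aromatic, H0) → no; 4× c (aromatic, H0) → match; 3× C (H0) → match; 3× O (H0) → no; 2× C (H3) → no; 1× Cl (H0) → no; 1× N (H0) → no; 1× C (H2) → no.
Summing the matching environments: 4 + 3 = 7 matching atoms.

7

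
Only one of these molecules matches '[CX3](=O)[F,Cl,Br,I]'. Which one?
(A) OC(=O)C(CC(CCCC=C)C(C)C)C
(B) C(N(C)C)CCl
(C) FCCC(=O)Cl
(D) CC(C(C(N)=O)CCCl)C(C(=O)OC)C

[CX3](=O)[F,Cl,Br,I] describes a carbonyl carbon bonded to a halogen (an acyl halide).
(A) has a carboxylic acid group (-C(=O)OH) but the carbonyl is bonded to -OH, not to a halogen.
(B) has a chloro substituent but the Cl is not on a carbonyl carbon.
(C) contains an acyl chloride (-C(=O)Cl), which satisfies every atom and bond constraint.
(D) has a chloro substituent but the Cl is not on a carbonyl carbon.
So the answer is (C).

C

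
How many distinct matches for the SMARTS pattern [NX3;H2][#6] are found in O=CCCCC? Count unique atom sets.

[NX3;H2][#6] is the SMARTS for a primary amine: a trivalent nitrogen with two H attached to carbon.
No fragment in the molecule satisfies every constraint, giving 0 matches.

0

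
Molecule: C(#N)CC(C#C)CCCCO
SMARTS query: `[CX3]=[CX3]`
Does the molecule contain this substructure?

The pattern [CX3]=[CX3] describes a non-aromatic C=C double bond between two sp2 carbons — an alkene.
The closest candidate here is an ethynyl group (-C#CH), but the C-C bond is a triple bond, not a double bond. No other fragment satisfies the full query, so there is no match.

No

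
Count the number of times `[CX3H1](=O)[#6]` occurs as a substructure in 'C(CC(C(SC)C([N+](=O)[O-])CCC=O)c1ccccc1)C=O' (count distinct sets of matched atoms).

2

[CX3H1](=O)[#6] is the SMARTS for an aldehyde: an sp2 carbon with one H, double-bonded to O and single-bonded to carbon.
The molecule carries 2 separate instances of an aldehyde (-CHO) meeting every constraint; each maps to a distinct set of atoms, giving 2 matches.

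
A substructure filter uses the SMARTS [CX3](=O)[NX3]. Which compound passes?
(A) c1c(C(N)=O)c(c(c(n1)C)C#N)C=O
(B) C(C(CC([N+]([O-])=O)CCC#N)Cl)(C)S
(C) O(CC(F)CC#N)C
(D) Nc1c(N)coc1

A

[CX3](=O)[NX3] describes a carbonyl carbon bonded to a trivalent nitrogen (an amide).
(A) contains a primary amide (-C(=O)NH2), which satisfies every atom and bond constraint.
(B) has a nitrile (-C#N) but the nitrile N is NX1 (triple-bonded), not NX3.
(C) has a nitrile (-C#N) but the nitrile N is NX1 (triple-bonded), not NX3.
(D) has a primary amino group (-NH2) but the -NH2 is not attached to a carbonyl carbon.
So the answer is (A).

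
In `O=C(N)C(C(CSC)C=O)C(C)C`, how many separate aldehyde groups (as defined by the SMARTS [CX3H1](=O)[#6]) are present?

1

[CX3H1](=O)[#6] is the SMARTS for an aldehyde: an sp2 carbon with one H, double-bonded to O and single-bonded to carbon.
Exactly one fragment in the molecule meets all constraints, giving 1 match.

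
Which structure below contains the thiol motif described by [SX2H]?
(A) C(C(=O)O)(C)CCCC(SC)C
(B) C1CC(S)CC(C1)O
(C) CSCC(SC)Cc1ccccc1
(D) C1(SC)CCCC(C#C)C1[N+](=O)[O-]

B

[SX2H] describes an aliphatic sulfur with two connections, one being H (a thiol).
(A) has a methylthio ether (-SCH3) but the sulfur has H0 (bonded to two carbons), not H1.
(B) contains a thiol (-SH), which satisfies every atom and bond constraint.
(C) has a methylthio ether (-SCH3) but the sulfur has H0 (bonded to two carbons), not H1.
(D) has a methylthio ether (-SCH3) but the sulfur has H0 (bonded to two carbons), not H1.
So the answer is (B).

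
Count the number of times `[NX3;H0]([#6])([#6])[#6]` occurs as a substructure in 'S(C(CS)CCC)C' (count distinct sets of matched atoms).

0

[NX3;H0]([#6])([#6])[#6] is the SMARTS for a tertiary amine: a trivalent nitrogen with no H, bonded to three carbons.
No fragment in the molecule satisfies every constraint, giving 0 matches.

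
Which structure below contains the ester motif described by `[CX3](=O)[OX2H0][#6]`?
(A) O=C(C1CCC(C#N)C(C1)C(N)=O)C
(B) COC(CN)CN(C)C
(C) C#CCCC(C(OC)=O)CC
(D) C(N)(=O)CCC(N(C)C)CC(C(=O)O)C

[CX3](=O)[OX2H0][#6] describes a carbonyl carbon bonded to an oxygen that is itself bonded to carbon (no H on that O) (an ester).
(A) has a primary amide (-C(=O)NH2) but the carbonyl is bonded to N, not to an O-C linkage.
(B) has a methoxy ether (-OCH3) but the ether oxygen is not adjacent to a C=O carbon.
(C) contains a methyl-ester group (-C(=O)OCH3), which satisfies every atom and bond constraint.
(D) has a primary amide (-C(=O)NH2) but the carbonyl is bonded to N, not to an O-C linkage.
So the answer is (C).

C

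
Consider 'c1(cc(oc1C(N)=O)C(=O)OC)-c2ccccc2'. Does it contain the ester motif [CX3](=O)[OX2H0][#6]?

Yes

The pattern [CX3](=O)[OX2H0][#6] describes a carbonyl carbon bonded to an oxygen that is itself bonded to carbon (no H on that O) — an ester.
The molecule carries a methyl-ester group (-C(=O)OCH3), whose atoms satisfy every constraint of the query, so the pattern matches.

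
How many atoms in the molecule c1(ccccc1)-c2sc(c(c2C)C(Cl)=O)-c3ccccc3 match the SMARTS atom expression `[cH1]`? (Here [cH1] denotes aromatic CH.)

10

Check the 21 heavy atoms by environment: 1× s (aromatic, H0) → no; 6× c (aromatic, H0) → no; 1× C (H3) → no; 1× C (H0) → no; 1× O (H0) → no; 1× Cl (H0) → no; 10× c (aromatic, H1) → match.
That gives 10 matching atoms.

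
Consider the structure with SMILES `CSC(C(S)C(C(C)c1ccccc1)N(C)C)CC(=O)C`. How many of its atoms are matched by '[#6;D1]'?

5

Check the 21 heavy atoms by environment: 5× C (D1) → match; 5× C (D3) → no; 1× C (D2) → no; 1× O (D1) → no; 1× N (D3) → no; 1× S (D2) → no; 1× c (aromatic, D3) → no; 5× c (aromatic, D2) → no; 1× S (D1) → no.
That gives 5 matching atoms.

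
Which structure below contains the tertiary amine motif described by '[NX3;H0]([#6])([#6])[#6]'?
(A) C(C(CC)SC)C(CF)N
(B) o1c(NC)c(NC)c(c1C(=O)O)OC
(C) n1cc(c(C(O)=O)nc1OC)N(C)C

C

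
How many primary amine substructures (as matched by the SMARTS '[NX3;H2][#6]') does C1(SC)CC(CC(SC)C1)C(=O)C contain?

0

[NX3;H2][#6] is the SMARTS for a primary amine: a trivalent nitrogen with two H attached to carbon.
No fragment in the molecule satisfies every constraint, giving 0 matches.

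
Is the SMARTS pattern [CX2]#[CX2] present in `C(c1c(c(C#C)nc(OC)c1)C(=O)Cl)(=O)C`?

The pattern [CX2]#[CX2] describes a carbon-carbon triple bond — an alkyne.
The molecule carries an ethynyl group (-C#CH), whose atoms satisfy every constraint of the query, so the pattern matches.

Yes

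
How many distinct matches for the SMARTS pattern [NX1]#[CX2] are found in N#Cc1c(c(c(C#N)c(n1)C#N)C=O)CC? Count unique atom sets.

3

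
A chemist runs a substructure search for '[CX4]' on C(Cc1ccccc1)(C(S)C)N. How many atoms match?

4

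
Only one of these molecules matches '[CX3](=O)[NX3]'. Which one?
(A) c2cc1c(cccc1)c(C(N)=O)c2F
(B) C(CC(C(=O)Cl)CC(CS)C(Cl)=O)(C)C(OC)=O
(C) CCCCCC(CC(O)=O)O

A

[CX3](=O)[NX3] describes a carbonyl carbon bonded to a trivalent nitrogen (an amide).
(A) contains a primary amide (-C(=O)NH2), which satisfies every atom and bond constraint.
(B) has a methyl-ester group (-C(=O)OCH3) but the carbonyl is bonded to O, not to an NX3 nitrogen.
(C) has a carboxylic acid group (-C(=O)OH) but the carbonyl is bonded to O, not to an NX3 nitrogen.
So the answer is (A).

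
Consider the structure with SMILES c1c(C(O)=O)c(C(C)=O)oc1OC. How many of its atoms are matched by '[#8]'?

5

The query [#8] means: #8 matches any oxygen atom.
Check the 13 heavy atoms by environment: 1× o (aromatic) → match; 4× c (aromatic) → no; 4× C → no; 4× O → match.
Summing the matching environments: 1 + 4 = 5 matching atoms.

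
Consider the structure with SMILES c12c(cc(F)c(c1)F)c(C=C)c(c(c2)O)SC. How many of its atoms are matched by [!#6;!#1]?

4

The query [!#6;!#1] means: not carbon and not hydrogen — any heteroatom.
Check the 17 heavy atoms by environment: 10× c (aromatic) → no; 2× F → match; 1× S → match; 3× C → no; 1× O → match.
Summing the matching environments: 2 + 1 + 1 = 4 matching atoms.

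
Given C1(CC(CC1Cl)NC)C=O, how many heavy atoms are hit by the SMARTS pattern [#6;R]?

The query [#6;R] means: carbon that is part of a ring.
Check the 10 heavy atoms by environment: 5× C (in 5-ring) → match; 1× Cl (acyclic) → no; 2× C (acyclic) → no; 1× O (acyclic) → no; 1× N (acyclic) → no.
That gives 5 matching atoms.

5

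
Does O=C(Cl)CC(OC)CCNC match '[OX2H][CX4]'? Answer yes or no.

No

The pattern [OX2H][CX4] describes a hydroxyl oxygen bound to an sp3 (X4) carbon — an aliphatic alcohol.
The closest candidate here is a methoxy ether (-OCH3), but the oxygen has H0 (ether), not H1. No other fragment satisfies the full query, so there is no match.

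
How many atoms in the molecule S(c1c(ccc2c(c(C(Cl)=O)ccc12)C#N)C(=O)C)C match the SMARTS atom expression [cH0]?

6

The query [cH0] means: aromatic carbon with no attached hydrogen (substituted or ring-fusion).
Check the 20 heavy atoms by environment: 6× c (aromatic, H0) → match; 4× c (aromatic, H1) → no; 3× C (H0) → no; 2× O (H0) → no; 1× Cl (H0) → no; 2× C (H3) → no; 1× S (H0) → no; 1× N (H0) → no.
That gives 6 matching atoms.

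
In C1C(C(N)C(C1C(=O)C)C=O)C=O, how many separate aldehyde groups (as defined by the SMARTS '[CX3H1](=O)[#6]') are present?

2

[CX3H1](=O)[#6] is the SMARTS for an aldehyde: an sp2 carbon with one H, double-bonded to O and single-bonded to carbon.
The molecule carries 2 separate instances of an aldehyde (-CHO) meeting every constraint; each maps to a distinct set of atoms, giving 2 matches.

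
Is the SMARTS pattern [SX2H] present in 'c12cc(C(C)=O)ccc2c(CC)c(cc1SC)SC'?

The pattern [SX2H] describes an aliphatic sulfur with two connections, one being H — a thiol.
The closest candidate here is a methylthio ether (-SCH3), but the sulfur has H0 (bonded to two carbons), not H1. No other fragment satisfies the full query, so there is no match.

No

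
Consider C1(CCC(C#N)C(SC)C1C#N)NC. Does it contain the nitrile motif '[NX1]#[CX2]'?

The pattern [NX1]#[CX2] describes a nitrogen triple-bonded to a two-connected carbon — a nitrile.
The molecule carries a nitrile (-C#N), whose atoms satisfy every constraint of the query, so the pattern matches.

Yes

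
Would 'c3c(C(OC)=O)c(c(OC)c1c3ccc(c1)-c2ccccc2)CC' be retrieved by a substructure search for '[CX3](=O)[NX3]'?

The pattern [CX3](=O)[NX3] describes a carbonyl carbon bonded to a trivalent nitrogen — an amide.
The closest candidate here is a methyl-ester group (-C(=O)OCH3), but the carbonyl is bonded to O, not to an NX3 nitrogen. No other fragment satisfies the full query, so there is no match.

No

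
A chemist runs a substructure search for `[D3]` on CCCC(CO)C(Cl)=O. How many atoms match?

2

The query [D3] means: atom with exactly three heavy-atom neighbours.
Check the 9 heavy atoms by environment: 3× C (D2) → no; 2× C (D3) → match; 2× O (D1) → no; 1× Cl (D1) → no; 1× C (D1) → no.
That gives 2 matching atoms.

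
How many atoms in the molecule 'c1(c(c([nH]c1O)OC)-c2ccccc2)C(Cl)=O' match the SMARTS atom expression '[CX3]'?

1

The query [CX3] means: C with X3: aliphatic carbon with exactly 3 total connections.
Check the 17 heavy atoms by environment: 1× n (aromatic, X3) → no; 10× c (aromatic, X3) → no; 1× C (X3) → match; 1× O (X1) → no; 1× Cl (X1) → no; 2× O (X2) → no; 1× C (X4) → no.
That gives 1 matching atom.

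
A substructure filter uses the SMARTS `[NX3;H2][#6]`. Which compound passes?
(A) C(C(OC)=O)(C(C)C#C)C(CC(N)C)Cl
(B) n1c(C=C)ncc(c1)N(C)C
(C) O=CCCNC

[NX3;H2][#6] describes a trivalent nitrogen with two H attached to carbon (a primary amine).
(A) contains a primary amino group (-NH2), which satisfies every atom and bond constraint.
(B) has a dimethylamino group (-N(CH3)2) but the nitrogen has H0, not H2.
(C) has an N-methylamino group (-NHCH3) but the nitrogen bears two carbons and only one H (H1), not H2.
So the answer is (A).

A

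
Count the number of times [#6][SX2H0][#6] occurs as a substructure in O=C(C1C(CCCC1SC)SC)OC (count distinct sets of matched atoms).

2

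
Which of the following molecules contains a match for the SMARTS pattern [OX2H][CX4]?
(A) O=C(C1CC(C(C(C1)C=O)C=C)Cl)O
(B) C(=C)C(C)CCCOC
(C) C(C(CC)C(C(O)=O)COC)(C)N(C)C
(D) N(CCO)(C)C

D

[OX2H][CX4] describes a hydroxyl oxygen bound to an sp3 (X4) carbon (an aliphatic alcohol).
(A) has a carboxylic acid group (-C(=O)OH) but the -OH is on a CX3 carbonyl carbon, not a CX4 carbon.
(B) has a methoxy ether (-OCH3) but the oxygen has H0 (ether), not H1.
(C) has a methoxy ether (-OCH3) but the oxygen has H0 (ether), not H1.
(D) contains a hydroxyl group (-OH), which satisfies every atom and bond constraint.
So the answer is (D).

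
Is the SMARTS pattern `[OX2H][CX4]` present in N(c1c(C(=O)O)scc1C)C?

No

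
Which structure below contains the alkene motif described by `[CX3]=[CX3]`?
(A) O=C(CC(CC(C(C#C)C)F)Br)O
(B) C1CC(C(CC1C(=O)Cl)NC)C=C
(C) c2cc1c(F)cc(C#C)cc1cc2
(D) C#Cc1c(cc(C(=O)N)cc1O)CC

B

[CX3]=[CX3] describes a non-aromatic C=C double bond between two sp2 carbons (an alkene).
(A) has an ethynyl group (-C#CH) but the C-C bond is a triple bond, not a double bond.
(B) contains a vinyl group (-CH=CH2), which satisfies every atom and bond constraint.
(C) has an ethynyl group (-C#CH) but the C-C bond is a triple bond, not a double bond.
(D) has an ethyl group (-CH2CH3) but its C-C bond is a single bond between CX4 carbons, not CX3=CX3.
So the answer is (B).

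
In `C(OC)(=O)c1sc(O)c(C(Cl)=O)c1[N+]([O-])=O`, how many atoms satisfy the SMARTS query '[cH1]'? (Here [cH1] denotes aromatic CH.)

0

The query [cH1] means: aromatic carbon bearing exactly one hydrogen.
Check the 16 heavy atoms by environment: 1× s (aromatic, H0) → no; 4× c (aromatic, H0) → no; 1× O (H1) → no; 1× N (charge +1, H0) → no; 1× O (charge -1, H0) → no; 4× O (H0) → no; 2× C (H0) → no; 1× Cl (H0) → no; 1× C (H3) → no.
No environment satisfies the query, so 0 matching atoms.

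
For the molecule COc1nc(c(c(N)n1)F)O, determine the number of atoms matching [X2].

The query [X2] means: any atom with exactly two total connections (bonds + H).
Check the 11 heavy atoms by environment: 2× n (aromatic, X2) → match; 4× c (aromatic, X3) → no; 1× F (X1) → no; 2× O (X2) → match; 1× C (X4) → no; 1× N (X3) → no.
Summing the matching environments: 2 + 2 = 4 matching atoms.

4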